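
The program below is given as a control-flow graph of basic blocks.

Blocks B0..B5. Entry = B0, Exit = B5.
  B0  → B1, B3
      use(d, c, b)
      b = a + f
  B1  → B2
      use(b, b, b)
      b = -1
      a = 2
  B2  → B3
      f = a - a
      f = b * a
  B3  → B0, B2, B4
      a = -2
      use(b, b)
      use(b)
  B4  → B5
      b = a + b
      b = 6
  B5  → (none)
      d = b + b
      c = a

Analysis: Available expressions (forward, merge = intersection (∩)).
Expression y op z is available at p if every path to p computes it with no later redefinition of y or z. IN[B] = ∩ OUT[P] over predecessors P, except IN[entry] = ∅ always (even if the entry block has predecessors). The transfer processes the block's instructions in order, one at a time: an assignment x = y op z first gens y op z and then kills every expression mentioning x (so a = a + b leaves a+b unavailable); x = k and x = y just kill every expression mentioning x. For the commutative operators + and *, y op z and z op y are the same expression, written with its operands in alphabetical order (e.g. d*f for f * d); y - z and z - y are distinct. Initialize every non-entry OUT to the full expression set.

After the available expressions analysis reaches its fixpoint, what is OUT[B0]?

Answer: {a+f}

Working:
Per-block solution:
  B0:  IN={}  OUT={a+f}
  B1:  IN={a+f}  OUT={}
  B2:  IN={}  OUT={a*b, a-a}
  B3:  IN={}  OUT={}
  B4:  IN={}  OUT={}
  B5:  IN={}  OUT={b+b}

Merge at B0 (entry node, so the boundary value {} is joined with the incoming edge(s)): IN[B0] = {} ∩ OUT[B3] = {}
Applying B0's transfer function to that IN value gives OUT[B0] (row B0 above).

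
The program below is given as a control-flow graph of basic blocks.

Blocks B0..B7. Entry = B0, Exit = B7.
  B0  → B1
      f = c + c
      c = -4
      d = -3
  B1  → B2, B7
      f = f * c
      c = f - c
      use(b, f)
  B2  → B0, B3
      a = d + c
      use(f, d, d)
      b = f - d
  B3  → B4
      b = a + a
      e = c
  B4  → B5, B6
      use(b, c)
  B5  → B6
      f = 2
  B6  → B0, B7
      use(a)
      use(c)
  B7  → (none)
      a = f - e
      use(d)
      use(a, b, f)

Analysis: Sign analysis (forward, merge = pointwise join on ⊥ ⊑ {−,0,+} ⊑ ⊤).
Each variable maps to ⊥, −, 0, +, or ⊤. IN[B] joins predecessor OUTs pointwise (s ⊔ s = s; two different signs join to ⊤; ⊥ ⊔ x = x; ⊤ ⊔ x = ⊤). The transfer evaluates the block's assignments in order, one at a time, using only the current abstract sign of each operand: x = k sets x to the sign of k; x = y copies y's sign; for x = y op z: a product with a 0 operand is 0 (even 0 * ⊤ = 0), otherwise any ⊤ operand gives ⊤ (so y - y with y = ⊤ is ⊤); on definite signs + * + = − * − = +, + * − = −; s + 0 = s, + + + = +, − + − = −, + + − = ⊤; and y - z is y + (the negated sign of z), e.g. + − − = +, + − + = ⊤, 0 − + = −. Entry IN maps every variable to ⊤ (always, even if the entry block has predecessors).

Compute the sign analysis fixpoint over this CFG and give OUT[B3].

Answer: {a: ⊤, b: ⊤, c: ⊤, d: -, e: ⊤, f: ⊤}

Trace:
Fixpoint table:
  B0:   IN=(all ⊤)   OUT={c:-, d:-; rest ⊤}
  B1:   IN={c:-, d:-; rest ⊤}   OUT={d:-; rest ⊤}
  B2:   IN={d:-; rest ⊤}   OUT={d:-; rest ⊤}
  B3:   IN={d:-; rest ⊤}   OUT={d:-; rest ⊤}
  B4:   IN={d:-; rest ⊤}   OUT={d:-; rest ⊤}
  B5:   IN={d:-; rest ⊤}   OUT={d:-, f:+; rest ⊤}
  B6:   IN={d:-; rest ⊤}   OUT={d:-; rest ⊤}
  B7:   IN={d:-; rest ⊤}   OUT={d:-; rest ⊤}

Merge at B3: IN[B3] = OUT[B2] = {a: ⊤, b: ⊤, c: ⊤, d: -, e: ⊤, f: ⊤}
Applying B3's transfer function to that IN value gives OUT[B3] (row B3 above).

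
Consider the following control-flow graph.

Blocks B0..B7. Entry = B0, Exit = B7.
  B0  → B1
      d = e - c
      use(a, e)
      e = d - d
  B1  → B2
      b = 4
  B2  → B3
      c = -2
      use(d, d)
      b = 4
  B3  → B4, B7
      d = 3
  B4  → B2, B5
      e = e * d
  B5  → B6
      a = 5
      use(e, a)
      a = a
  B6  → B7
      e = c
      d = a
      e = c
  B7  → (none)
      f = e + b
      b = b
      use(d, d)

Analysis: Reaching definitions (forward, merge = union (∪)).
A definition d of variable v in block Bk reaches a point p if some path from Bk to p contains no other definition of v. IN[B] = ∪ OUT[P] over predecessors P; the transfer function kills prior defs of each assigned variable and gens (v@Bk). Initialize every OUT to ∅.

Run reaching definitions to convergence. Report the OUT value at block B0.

Fixpoint table:
  B0: | IN={} | OUT={d@B0, e@B0}
  B1: | IN={d@B0, e@B0} | OUT={b@B1, d@B0, e@B0}
  B2: | IN={b@B1, b@B2, c@B2, d@B0, d@B3, e@B0, e@B4} | OUT={b@B2, c@B2, d@B0, d@B3, e@B0, e@B4}
  B3: | IN={b@B2, c@B2, d@B0, d@B3, e@B0, e@B4} | OUT={b@B2, c@B2, d@B3, e@B0, e@B4}
  B4: | IN={b@B2, c@B2, d@B3, e@B0, e@B4} | OUT={b@B2, c@B2, d@B3, e@B4}
  B5: | IN={b@B2, c@B2, d@B3, e@B4} | OUT={a@B5, b@B2, c@B2, d@B3, e@B4}
  B6: | IN={a@B5, b@B2, c@B2, d@B3, e@B4} | OUT={a@B5, b@B2, c@B2, d@B6, e@B6}
  B7: | IN={a@B5, b@B2, c@B2, d@B3, d@B6, e@B0, e@B4, e@B6} | OUT={a@B5, b@B7, c@B2, d@B3, d@B6, e@B0, e@B4, e@B6, f@B7}

B0 is the boundary node: IN[B0] = {}
Applying B0's transfer function to that IN value gives OUT[B0] (row B0 above).

Answer: {d@B0, e@B0}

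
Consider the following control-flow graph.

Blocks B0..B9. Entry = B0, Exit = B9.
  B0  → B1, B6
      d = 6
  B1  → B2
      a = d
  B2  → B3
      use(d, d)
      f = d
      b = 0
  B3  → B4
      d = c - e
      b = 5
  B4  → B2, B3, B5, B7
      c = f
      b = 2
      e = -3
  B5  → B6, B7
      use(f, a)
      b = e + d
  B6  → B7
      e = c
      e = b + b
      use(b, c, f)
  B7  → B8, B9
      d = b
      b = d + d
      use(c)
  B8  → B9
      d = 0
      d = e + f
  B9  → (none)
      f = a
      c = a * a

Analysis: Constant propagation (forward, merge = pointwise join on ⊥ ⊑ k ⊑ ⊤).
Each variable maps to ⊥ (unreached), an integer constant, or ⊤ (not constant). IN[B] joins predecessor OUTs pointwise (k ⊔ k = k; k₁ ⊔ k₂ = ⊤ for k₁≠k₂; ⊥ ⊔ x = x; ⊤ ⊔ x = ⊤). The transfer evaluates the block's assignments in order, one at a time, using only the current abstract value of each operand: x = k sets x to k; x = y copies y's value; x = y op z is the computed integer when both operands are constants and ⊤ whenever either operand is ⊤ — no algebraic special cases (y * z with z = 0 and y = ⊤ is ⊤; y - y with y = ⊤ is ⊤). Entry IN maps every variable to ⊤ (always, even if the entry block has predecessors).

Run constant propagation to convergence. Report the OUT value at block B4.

Converged values:
  B0:   IN=(all ⊤)   OUT={d:6; rest ⊤}
  B1:   IN={d:6; rest ⊤}   OUT={a:6, d:6; rest ⊤}
  B2:   IN={a:6; rest ⊤}   OUT={a:6, b:0; rest ⊤}
  B3:   IN={a:6; rest ⊤}   OUT={a:6, b:5; rest ⊤}
  B4:   IN={a:6, b:5; rest ⊤}   OUT={a:6, b:2, e:-3; rest ⊤}
  B5:   IN={a:6, b:2, e:-3; rest ⊤}   OUT={a:6, e:-3; rest ⊤}
  B6:   IN=(all ⊤)   OUT=(all ⊤)
  B7:   IN=(all ⊤)   OUT=(all ⊤)
  B8:   IN=(all ⊤)   OUT=(all ⊤)
  B9:   IN=(all ⊤)   OUT=(all ⊤)

Merge at B4: IN[B4] = OUT[B3] = {a: 6, b: 5, c: ⊤, d: ⊤, e: ⊤, f: ⊤}
Applying B4's transfer function to that IN value gives OUT[B4] (row B4 above).

Answer: {a: 6, b: 2, c: ⊤, d: ⊤, e: -3, f: ⊤}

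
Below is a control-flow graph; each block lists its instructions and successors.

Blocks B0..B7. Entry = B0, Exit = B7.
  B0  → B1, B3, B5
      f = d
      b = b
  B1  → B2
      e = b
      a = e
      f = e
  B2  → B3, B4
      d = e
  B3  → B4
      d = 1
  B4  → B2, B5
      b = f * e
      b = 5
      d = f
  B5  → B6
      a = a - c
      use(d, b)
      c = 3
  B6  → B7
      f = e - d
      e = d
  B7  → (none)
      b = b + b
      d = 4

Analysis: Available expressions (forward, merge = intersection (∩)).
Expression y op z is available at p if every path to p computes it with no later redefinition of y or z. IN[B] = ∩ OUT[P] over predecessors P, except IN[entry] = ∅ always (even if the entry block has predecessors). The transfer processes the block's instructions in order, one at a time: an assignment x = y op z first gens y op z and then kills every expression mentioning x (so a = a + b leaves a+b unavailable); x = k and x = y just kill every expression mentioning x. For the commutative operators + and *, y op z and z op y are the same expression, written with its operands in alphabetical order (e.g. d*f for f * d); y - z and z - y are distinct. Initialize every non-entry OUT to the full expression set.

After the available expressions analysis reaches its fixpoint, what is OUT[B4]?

Answer: {e*f}

Trace:
Converged values:
  B0:  IN={}  OUT={}
  B1:  IN={}  OUT={}
  B2:  IN={}  OUT={}
  B3:  IN={}  OUT={}
  B4:  IN={}  OUT={e*f}
  B5:  IN={}  OUT={}
  B6:  IN={}  OUT={}
  B7:  IN={}  OUT={}

Merge at B4: IN[B4] = OUT[B2] ∩ OUT[B3] = {}
Applying B4's transfer function to that IN value gives OUT[B4] (row B4 above).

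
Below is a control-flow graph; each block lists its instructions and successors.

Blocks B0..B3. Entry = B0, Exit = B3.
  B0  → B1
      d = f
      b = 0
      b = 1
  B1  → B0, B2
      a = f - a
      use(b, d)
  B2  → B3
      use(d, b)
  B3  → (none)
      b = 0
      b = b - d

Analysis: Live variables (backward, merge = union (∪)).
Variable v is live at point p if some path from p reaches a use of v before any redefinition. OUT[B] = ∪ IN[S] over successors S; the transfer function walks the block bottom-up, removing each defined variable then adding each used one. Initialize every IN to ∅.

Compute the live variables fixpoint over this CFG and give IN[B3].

Converged values:
  B0:   IN={a, f}   OUT={a, b, d, f}
  B1:   IN={a, b, d, f}   OUT={a, b, d, f}
  B2:   IN={b, d}   OUT={d}
  B3:   IN={d}   OUT={}

B3 is the boundary node: OUT[B3] = {}
Applying B3's transfer function to that OUT value gives IN[B3] (row B3 above).

Answer: {d}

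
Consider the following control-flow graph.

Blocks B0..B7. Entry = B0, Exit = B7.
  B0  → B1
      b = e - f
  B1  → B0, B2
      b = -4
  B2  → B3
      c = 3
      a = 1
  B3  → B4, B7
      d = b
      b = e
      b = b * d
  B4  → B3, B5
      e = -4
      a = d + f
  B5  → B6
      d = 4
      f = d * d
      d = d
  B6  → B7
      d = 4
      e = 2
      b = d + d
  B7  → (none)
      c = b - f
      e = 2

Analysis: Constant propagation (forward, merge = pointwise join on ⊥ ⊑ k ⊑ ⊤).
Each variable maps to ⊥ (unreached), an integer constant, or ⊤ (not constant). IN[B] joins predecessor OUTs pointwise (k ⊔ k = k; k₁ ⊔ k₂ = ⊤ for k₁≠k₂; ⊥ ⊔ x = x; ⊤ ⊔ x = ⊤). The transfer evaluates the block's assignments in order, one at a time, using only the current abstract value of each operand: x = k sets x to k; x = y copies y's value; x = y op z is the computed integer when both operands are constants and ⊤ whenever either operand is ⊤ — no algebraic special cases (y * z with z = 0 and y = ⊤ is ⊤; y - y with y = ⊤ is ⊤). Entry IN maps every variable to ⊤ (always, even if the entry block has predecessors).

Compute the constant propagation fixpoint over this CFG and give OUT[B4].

Converged values:
  B0:  IN=(all ⊤)  OUT=(all ⊤)
  B1:  IN=(all ⊤)  OUT={b:-4; rest ⊤}
  B2:  IN={b:-4; rest ⊤}  OUT={a:1, b:-4, c:3; rest ⊤}
  B3:  IN={c:3; rest ⊤}  OUT={c:3; rest ⊤}
  B4:  IN={c:3; rest ⊤}  OUT={c:3, e:-4; rest ⊤}
  B5:  IN={c:3, e:-4; rest ⊤}  OUT={c:3, d:4, e:-4, f:16; rest ⊤}
  B6:  IN={c:3, d:4, e:-4, f:16; rest ⊤}  OUT={b:8, c:3, d:4, e:2, f:16; rest ⊤}
  B7:  IN={c:3; rest ⊤}  OUT={e:2; rest ⊤}

Merge at B4: IN[B4] = OUT[B3] = {a: ⊤, b: ⊤, c: 3, d: ⊤, e: ⊤, f: ⊤}
Applying B4's transfer function to that IN value gives OUT[B4] (row B4 above).

Answer: {a: ⊤, b: ⊤, c: 3, d: ⊤, e: -4, f: ⊤}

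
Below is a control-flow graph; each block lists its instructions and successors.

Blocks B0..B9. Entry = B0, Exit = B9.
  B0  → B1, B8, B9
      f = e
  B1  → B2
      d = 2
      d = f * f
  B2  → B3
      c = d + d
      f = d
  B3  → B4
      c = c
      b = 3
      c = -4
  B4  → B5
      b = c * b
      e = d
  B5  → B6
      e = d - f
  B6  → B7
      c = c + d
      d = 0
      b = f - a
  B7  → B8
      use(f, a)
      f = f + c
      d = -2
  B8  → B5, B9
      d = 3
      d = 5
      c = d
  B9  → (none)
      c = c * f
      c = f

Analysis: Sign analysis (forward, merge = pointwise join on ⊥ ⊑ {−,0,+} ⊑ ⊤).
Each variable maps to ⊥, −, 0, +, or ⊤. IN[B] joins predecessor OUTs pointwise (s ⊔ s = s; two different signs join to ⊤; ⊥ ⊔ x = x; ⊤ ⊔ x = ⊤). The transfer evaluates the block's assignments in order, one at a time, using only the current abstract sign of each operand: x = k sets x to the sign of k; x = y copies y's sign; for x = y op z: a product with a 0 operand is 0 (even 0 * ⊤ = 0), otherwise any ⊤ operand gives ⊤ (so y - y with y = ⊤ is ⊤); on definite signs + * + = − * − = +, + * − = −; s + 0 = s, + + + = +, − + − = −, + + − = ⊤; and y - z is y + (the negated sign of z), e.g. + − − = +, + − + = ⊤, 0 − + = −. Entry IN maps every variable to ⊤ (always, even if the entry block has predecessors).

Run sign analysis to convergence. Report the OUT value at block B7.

Converged values:
  B0:   IN=(all ⊤)   OUT=(all ⊤)
  B1:   IN=(all ⊤)   OUT=(all ⊤)
  B2:   IN=(all ⊤)   OUT=(all ⊤)
  B3:   IN=(all ⊤)   OUT={b:+, c:-; rest ⊤}
  B4:   IN={b:+, c:-; rest ⊤}   OUT={b:-, c:-; rest ⊤}
  B5:   IN=(all ⊤)   OUT=(all ⊤)
  B6:   IN=(all ⊤)   OUT={d:0; rest ⊤}
  B7:   IN={d:0; rest ⊤}   OUT={d:-; rest ⊤}
  B8:   IN=(all ⊤)   OUT={c:+, d:+; rest ⊤}
  B9:   IN=(all ⊤)   OUT=(all ⊤)

Merge at B7: IN[B7] = OUT[B6] = {a: ⊤, b: ⊤, c: ⊤, d: 0, e: ⊤, f: ⊤}
Applying B7's transfer function to that IN value gives OUT[B7] (row B7 above).

Answer: {a: ⊤, b: ⊤, c: ⊤, d: -, e: ⊤, f: ⊤}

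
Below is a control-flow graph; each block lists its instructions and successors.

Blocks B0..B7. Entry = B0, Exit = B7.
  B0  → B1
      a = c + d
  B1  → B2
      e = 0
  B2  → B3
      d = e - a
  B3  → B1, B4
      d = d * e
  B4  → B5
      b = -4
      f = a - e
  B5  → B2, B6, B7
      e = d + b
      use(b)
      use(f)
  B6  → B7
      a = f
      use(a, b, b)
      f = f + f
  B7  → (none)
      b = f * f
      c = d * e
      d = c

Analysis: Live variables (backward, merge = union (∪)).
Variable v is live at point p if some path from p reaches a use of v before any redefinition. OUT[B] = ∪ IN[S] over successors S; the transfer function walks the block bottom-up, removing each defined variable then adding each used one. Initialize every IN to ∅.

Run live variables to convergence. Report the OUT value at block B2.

Answer: {a, d, e}

Working:
Per-block solution:
  B0: | IN={c, d} | OUT={a}
  B1: | IN={a} | OUT={a, e}
  B2: | IN={a, e} | OUT={a, d, e}
  B3: | IN={a, d, e} | OUT={a, d, e}
  B4: | IN={a, d, e} | OUT={a, b, d, f}
  B5: | IN={a, b, d, f} | OUT={a, b, d, e, f}
  B6: | IN={b, d, e, f} | OUT={d, e, f}
  B7: | IN={d, e, f} | OUT={}

Merge at B2: OUT[B2] = IN[B3] = {a, d, e}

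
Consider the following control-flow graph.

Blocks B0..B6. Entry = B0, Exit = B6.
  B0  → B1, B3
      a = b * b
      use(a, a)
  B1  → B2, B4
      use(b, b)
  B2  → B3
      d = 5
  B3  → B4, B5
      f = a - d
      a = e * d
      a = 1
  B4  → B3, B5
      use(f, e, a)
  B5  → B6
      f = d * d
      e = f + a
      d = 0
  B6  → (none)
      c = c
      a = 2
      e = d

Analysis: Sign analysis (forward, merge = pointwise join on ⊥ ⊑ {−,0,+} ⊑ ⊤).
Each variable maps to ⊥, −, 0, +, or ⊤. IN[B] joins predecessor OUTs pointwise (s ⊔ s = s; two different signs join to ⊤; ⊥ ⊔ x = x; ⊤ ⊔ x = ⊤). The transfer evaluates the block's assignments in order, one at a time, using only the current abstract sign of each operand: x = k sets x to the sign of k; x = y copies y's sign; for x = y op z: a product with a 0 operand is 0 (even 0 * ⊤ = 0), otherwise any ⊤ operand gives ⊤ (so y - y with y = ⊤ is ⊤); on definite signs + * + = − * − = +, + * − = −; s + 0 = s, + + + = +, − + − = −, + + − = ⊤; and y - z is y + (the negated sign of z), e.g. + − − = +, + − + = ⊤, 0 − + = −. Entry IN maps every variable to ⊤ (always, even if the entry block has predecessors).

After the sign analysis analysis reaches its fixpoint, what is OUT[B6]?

Answer: {a: +, b: ⊤, c: ⊤, d: 0, e: 0, f: ⊤}

Trace:
Per-block solution:
  B0:  IN=(all ⊤)  OUT=(all ⊤)
  B1:  IN=(all ⊤)  OUT=(all ⊤)
  B2:  IN=(all ⊤)  OUT={d:+; rest ⊤}
  B3:  IN=(all ⊤)  OUT={a:+; rest ⊤}
  B4:  IN=(all ⊤)  OUT=(all ⊤)
  B5:  IN=(all ⊤)  OUT={d:0; rest ⊤}
  B6:  IN={d:0; rest ⊤}  OUT={a:+, d:0, e:0; rest ⊤}

Merge at B6: IN[B6] = OUT[B5] = {a: ⊤, b: ⊤, c: ⊤, d: 0, e: ⊤, f: ⊤}
Applying B6's transfer function to that IN value gives OUT[B6] (row B6 above).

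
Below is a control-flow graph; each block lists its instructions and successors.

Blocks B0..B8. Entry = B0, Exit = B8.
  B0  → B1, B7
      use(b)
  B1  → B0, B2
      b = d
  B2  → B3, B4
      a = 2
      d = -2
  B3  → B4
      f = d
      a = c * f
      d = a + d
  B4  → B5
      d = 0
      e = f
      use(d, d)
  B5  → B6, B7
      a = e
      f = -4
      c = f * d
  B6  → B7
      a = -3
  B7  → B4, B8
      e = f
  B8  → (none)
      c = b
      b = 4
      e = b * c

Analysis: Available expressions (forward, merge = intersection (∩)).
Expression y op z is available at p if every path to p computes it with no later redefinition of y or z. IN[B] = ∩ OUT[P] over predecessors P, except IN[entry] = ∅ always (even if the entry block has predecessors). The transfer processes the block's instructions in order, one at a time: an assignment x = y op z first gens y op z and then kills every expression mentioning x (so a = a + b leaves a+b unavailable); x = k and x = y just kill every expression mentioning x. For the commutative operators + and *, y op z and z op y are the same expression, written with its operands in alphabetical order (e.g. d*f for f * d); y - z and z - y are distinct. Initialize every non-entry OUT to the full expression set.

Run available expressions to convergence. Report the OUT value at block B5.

Converged values:
  B0: | IN={} | OUT={}
  B1: | IN={} | OUT={}
  B2: | IN={} | OUT={}
  B3: | IN={} | OUT={c*f}
  B4: | IN={} | OUT={}
  B5: | IN={} | OUT={d*f}
  B6: | IN={d*f} | OUT={d*f}
  B7: | IN={} | OUT={}
  B8: | IN={} | OUT={b*c}

Merge at B5: IN[B5] = OUT[B4] = {}
Applying B5's transfer function to that IN value gives OUT[B5] (row B5 above).

Answer: {d*f}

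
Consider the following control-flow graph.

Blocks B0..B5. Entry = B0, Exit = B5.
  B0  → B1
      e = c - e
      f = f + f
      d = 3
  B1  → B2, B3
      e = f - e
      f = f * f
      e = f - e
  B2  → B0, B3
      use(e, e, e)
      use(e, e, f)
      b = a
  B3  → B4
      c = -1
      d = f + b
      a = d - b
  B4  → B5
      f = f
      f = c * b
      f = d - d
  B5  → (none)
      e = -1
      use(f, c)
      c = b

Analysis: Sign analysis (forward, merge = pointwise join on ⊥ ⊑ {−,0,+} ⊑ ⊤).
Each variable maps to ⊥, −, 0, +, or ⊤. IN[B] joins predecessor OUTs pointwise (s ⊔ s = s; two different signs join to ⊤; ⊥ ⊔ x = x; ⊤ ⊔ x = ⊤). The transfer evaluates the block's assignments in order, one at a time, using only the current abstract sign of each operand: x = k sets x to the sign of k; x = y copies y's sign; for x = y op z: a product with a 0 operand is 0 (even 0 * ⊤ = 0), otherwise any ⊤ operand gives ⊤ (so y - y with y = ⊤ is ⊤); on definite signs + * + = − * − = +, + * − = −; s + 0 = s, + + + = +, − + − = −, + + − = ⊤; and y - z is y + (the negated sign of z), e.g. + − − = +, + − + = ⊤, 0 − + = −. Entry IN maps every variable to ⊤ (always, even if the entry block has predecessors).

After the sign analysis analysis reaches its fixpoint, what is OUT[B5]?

Fixpoint table:
  B0:  IN=(all ⊤)  OUT={d:+; rest ⊤}
  B1:  IN={d:+; rest ⊤}  OUT={d:+; rest ⊤}
  B2:  IN={d:+; rest ⊤}  OUT={d:+; rest ⊤}
  B3:  IN={d:+; rest ⊤}  OUT={c:-; rest ⊤}
  B4:  IN={c:-; rest ⊤}  OUT={c:-; rest ⊤}
  B5:  IN={c:-; rest ⊤}  OUT={e:-; rest ⊤}

Merge at B5: IN[B5] = OUT[B4] = {a: ⊤, b: ⊤, c: -, d: ⊤, e: ⊤, f: ⊤}
Applying B5's transfer function to that IN value gives OUT[B5] (row B5 above).

Answer: {a: ⊤, b: ⊤, c: ⊤, d: ⊤, e: -, f: ⊤}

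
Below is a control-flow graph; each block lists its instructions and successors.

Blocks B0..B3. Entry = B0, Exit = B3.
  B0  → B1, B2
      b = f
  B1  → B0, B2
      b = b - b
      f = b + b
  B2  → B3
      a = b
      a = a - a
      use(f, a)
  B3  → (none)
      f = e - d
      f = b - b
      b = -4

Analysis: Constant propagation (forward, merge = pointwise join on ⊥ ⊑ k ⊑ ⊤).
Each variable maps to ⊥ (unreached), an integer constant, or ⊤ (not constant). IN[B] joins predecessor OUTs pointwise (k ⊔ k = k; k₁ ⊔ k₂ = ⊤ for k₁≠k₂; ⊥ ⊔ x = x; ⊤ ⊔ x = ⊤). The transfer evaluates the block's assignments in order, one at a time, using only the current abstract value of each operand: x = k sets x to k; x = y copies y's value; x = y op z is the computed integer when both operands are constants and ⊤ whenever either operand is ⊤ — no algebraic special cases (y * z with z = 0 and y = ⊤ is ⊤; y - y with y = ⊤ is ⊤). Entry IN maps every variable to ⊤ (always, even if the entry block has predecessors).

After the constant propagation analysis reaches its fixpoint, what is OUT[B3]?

Fixpoint table:
  B0:  IN=(all ⊤)  OUT=(all ⊤)
  B1:  IN=(all ⊤)  OUT=(all ⊤)
  B2:  IN=(all ⊤)  OUT=(all ⊤)
  B3:  IN=(all ⊤)  OUT={b:-4; rest ⊤}

Merge at B3: IN[B3] = OUT[B2] = {a: ⊤, b: ⊤, c: ⊤, d: ⊤, e: ⊤, f: ⊤}
Applying B3's transfer function to that IN value gives OUT[B3] (row B3 above).

Answer: {a: ⊤, b: -4, c: ⊤, d: ⊤, e: ⊤, f: ⊤}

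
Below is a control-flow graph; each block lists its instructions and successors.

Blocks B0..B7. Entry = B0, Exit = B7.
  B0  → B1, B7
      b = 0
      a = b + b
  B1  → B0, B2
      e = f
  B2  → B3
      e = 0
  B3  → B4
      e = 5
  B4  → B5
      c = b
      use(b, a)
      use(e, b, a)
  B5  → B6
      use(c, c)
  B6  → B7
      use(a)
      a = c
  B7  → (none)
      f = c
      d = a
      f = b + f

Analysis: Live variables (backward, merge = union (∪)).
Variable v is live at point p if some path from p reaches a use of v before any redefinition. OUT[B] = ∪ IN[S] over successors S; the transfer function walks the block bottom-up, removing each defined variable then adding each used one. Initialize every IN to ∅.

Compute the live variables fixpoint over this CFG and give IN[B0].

Answer: {c, f}

Working:
Per-block solution:
  B0: | IN={c, f} | OUT={a, b, c, f}
  B1: | IN={a, b, c, f} | OUT={a, b, c, f}
  B2: | IN={a, b} | OUT={a, b}
  B3: | IN={a, b} | OUT={a, b, e}
  B4: | IN={a, b, e} | OUT={a, b, c}
  B5: | IN={a, b, c} | OUT={a, b, c}
  B6: | IN={a, b, c} | OUT={a, b, c}
  B7: | IN={a, b, c} | OUT={}

Merge at B0: OUT[B0] = IN[B1] ⊔ IN[B7] = {a, b, c, f}
Applying B0's transfer function to that OUT value gives IN[B0] (row B0 above).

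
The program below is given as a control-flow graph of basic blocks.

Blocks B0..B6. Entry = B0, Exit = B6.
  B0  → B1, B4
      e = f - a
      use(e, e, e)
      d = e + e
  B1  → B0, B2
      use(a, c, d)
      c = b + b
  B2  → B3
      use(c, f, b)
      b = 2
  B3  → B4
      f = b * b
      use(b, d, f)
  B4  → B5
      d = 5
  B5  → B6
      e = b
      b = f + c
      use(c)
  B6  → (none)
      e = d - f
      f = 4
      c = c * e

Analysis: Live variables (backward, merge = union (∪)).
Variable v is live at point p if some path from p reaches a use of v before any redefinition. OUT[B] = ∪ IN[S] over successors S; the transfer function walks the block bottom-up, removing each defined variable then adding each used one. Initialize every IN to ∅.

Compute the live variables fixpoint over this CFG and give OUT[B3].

Converged values:
  B0:  IN={a, b, c, f}  OUT={a, b, c, d, f}
  B1:  IN={a, b, c, d, f}  OUT={a, b, c, d, f}
  B2:  IN={b, c, d, f}  OUT={b, c, d}
  B3:  IN={b, c, d}  OUT={b, c, f}
  B4:  IN={b, c, f}  OUT={b, c, d, f}
  B5:  IN={b, c, d, f}  OUT={c, d, f}
  B6:  IN={c, d, f}  OUT={}

Merge at B3: OUT[B3] = IN[B4] = {b, c, f}

Answer: {b, c, f}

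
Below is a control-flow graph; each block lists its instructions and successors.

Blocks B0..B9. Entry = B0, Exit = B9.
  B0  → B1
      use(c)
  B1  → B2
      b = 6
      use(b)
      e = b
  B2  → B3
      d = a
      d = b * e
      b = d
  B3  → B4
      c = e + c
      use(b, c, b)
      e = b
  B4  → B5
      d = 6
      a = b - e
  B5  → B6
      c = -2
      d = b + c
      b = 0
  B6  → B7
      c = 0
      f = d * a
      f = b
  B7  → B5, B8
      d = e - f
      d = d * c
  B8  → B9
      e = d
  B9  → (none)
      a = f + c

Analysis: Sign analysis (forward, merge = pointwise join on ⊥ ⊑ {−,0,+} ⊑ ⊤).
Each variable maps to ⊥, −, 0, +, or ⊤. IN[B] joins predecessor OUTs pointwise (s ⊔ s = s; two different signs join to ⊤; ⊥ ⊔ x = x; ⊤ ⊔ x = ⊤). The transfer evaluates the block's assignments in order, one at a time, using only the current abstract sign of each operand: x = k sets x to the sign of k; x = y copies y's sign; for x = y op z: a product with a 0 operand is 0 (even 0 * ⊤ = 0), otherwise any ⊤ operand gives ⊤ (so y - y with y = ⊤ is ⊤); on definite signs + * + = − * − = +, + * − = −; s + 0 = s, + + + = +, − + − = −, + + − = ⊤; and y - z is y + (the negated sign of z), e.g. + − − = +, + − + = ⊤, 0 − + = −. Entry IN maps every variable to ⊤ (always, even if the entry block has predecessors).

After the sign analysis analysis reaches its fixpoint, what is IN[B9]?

Answer: {a: ⊤, b: 0, c: 0, d: 0, e: 0, f: 0}

Working:
Converged values:
  B0:   IN=(all ⊤)   OUT=(all ⊤)
  B1:   IN=(all ⊤)   OUT={b:+, e:+; rest ⊤}
  B2:   IN={b:+, e:+; rest ⊤}   OUT={b:+, d:+, e:+; rest ⊤}
  B3:   IN={b:+, d:+, e:+; rest ⊤}   OUT={b:+, d:+, e:+; rest ⊤}
  B4:   IN={b:+, d:+, e:+; rest ⊤}   OUT={b:+, d:+, e:+; rest ⊤}
  B5:   IN={e:+; rest ⊤}   OUT={b:0, c:-, e:+; rest ⊤}
  B6:   IN={b:0, c:-, e:+; rest ⊤}   OUT={b:0, c:0, e:+, f:0; rest ⊤}
  B7:   IN={b:0, c:0, e:+, f:0; rest ⊤}   OUT={b:0, c:0, d:0, e:+, f:0; rest ⊤}
  B8:   IN={b:0, c:0, d:0, e:+, f:0; rest ⊤}   OUT={b:0, c:0, d:0, e:0, f:0; rest ⊤}
  B9:   IN={b:0, c:0, d:0, e:0, f:0; rest ⊤}   OUT={a:0, b:0, c:0, d:0, e:0, f:0; rest ⊤}

Merge at B9: IN[B9] = OUT[B8] = {a: ⊤, b: 0, c: 0, d: 0, e: 0, f: 0}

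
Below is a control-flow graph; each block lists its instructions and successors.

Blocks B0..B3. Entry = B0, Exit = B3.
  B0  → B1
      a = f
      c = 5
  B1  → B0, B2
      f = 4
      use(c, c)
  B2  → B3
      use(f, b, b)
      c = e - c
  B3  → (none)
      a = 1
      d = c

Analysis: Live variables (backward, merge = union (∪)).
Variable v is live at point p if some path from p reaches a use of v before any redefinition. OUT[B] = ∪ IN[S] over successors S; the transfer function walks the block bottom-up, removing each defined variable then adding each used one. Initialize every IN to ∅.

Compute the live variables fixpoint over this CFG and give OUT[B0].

Converged values:
  B0: | IN={b, e, f} | OUT={b, c, e}
  B1: | IN={b, c, e} | OUT={b, c, e, f}
  B2: | IN={b, c, e, f} | OUT={c}
  B3: | IN={c} | OUT={}

Merge at B0: OUT[B0] = IN[B1] = {b, c, e}

Answer: {b, c, e}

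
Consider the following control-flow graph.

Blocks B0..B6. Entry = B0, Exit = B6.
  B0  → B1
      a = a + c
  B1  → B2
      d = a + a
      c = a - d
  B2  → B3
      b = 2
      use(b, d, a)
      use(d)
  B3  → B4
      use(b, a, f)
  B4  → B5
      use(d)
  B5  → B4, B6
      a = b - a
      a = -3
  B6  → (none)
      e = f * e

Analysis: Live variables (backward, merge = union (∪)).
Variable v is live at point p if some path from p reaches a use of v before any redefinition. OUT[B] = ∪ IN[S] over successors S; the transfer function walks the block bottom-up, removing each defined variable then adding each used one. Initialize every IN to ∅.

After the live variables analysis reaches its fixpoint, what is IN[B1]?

Answer: {a, e, f}

Derivation:
Per-block solution:
  B0:  IN={a, c, e, f}  OUT={a, e, f}
  B1:  IN={a, e, f}  OUT={a, d, e, f}
  B2:  IN={a, d, e, f}  OUT={a, b, d, e, f}
  B3:  IN={a, b, d, e, f}  OUT={a, b, d, e, f}
  B4:  IN={a, b, d, e, f}  OUT={a, b, d, e, f}
  B5:  IN={a, b, d, e, f}  OUT={a, b, d, e, f}
  B6:  IN={e, f}  OUT={}

Merge at B1: OUT[B1] = IN[B2] = {a, d, e, f}
Applying B1's transfer function to that OUT value gives IN[B1] (row B1 above).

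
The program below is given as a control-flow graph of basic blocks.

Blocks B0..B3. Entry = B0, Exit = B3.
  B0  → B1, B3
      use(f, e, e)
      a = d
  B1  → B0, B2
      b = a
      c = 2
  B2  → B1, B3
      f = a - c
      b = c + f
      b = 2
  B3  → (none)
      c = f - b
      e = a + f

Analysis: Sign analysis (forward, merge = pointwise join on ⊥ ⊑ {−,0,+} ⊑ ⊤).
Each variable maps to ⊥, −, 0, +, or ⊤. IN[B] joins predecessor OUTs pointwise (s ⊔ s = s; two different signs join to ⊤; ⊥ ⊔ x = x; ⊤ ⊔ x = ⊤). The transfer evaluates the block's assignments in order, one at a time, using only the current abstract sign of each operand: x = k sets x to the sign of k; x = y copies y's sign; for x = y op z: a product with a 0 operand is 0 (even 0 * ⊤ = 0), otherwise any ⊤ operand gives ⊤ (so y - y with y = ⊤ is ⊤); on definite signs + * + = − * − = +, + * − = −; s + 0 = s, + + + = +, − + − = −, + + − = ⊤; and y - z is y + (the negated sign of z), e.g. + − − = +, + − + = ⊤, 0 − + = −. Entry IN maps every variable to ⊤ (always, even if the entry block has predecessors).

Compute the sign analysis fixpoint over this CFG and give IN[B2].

Answer: {a: ⊤, b: ⊤, c: +, d: ⊤, e: ⊤, f: ⊤}

Working:
Per-block solution:
  B0:   IN=(all ⊤)   OUT=(all ⊤)
  B1:   IN=(all ⊤)   OUT={c:+; rest ⊤}
  B2:   IN={c:+; rest ⊤}   OUT={b:+, c:+; rest ⊤}
  B3:   IN=(all ⊤)   OUT=(all ⊤)

Merge at B2: IN[B2] = OUT[B1] = {a: ⊤, b: ⊤, c: +, d: ⊤, e: ⊤, f: ⊤}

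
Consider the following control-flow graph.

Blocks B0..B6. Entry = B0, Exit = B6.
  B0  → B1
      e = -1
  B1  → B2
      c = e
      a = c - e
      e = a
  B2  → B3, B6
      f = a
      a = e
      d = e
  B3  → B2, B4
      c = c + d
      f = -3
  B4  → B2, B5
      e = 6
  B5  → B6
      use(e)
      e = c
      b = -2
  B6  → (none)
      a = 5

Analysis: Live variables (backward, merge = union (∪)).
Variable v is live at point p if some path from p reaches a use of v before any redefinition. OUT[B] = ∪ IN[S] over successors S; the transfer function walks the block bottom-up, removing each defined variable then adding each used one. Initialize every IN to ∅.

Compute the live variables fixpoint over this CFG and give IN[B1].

Fixpoint table:
  B0:  IN={}  OUT={e}
  B1:  IN={e}  OUT={a, c, e}
  B2:  IN={a, c, e}  OUT={a, c, d, e}
  B3:  IN={a, c, d, e}  OUT={a, c, e}
  B4:  IN={a, c}  OUT={a, c, e}
  B5:  IN={c, e}  OUT={}
  B6:  IN={}  OUT={}

Merge at B1: OUT[B1] = IN[B2] = {a, c, e}
Applying B1's transfer function to that OUT value gives IN[B1] (row B1 above).

Answer: {e}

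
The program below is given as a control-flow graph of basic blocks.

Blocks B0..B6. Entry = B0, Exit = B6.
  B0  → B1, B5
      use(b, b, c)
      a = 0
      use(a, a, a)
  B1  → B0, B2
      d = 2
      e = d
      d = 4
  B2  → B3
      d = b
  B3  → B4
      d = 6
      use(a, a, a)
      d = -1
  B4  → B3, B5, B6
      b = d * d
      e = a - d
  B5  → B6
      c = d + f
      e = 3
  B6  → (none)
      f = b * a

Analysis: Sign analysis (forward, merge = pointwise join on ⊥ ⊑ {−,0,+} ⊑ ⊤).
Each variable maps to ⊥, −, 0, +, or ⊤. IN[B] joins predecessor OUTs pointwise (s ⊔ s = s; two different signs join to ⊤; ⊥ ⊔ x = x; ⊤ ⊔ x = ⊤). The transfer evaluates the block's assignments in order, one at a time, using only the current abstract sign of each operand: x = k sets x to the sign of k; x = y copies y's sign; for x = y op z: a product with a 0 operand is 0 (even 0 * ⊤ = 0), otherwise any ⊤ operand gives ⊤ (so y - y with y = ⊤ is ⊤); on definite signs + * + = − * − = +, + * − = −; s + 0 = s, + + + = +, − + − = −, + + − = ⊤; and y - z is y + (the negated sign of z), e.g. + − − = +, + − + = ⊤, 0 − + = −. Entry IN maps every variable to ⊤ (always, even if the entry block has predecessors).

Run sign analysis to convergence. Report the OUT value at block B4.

Per-block solution:
  B0:   IN=(all ⊤)   OUT={a:0; rest ⊤}
  B1:   IN={a:0; rest ⊤}   OUT={a:0, d:+, e:+; rest ⊤}
  B2:   IN={a:0, d:+, e:+; rest ⊤}   OUT={a:0, e:+; rest ⊤}
  B3:   IN={a:0, e:+; rest ⊤}   OUT={a:0, d:-, e:+; rest ⊤}
  B4:   IN={a:0, d:-, e:+; rest ⊤}   OUT={a:0, b:+, d:-, e:+; rest ⊤}
  B5:   IN={a:0; rest ⊤}   OUT={a:0, e:+; rest ⊤}
  B6:   IN={a:0, e:+; rest ⊤}   OUT={a:0, e:+, f:0; rest ⊤}

Merge at B4: IN[B4] = OUT[B3] = {a: 0, b: ⊤, c: ⊤, d: -, e: +, f: ⊤}
Applying B4's transfer function to that IN value gives OUT[B4] (row B4 above).

Answer: {a: 0, b: +, c: ⊤, d: -, e: +, f: ⊤}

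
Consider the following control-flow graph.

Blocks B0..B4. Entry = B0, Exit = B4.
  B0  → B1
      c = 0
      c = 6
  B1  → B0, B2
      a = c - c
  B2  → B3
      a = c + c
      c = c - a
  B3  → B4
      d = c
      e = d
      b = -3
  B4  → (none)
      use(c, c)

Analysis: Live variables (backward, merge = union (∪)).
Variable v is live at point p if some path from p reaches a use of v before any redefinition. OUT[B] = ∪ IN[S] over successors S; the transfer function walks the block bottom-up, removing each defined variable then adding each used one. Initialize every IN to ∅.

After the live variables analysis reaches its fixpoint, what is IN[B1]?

Fixpoint table:
  B0:   IN={}   OUT={c}
  B1:   IN={c}   OUT={c}
  B2:   IN={c}   OUT={c}
  B3:   IN={c}   OUT={c}
  B4:   IN={c}   OUT={}

Merge at B1: OUT[B1] = IN[B0] ⊔ IN[B2] = {c}
Applying B1's transfer function to that OUT value gives IN[B1] (row B1 above).

Answer: {c}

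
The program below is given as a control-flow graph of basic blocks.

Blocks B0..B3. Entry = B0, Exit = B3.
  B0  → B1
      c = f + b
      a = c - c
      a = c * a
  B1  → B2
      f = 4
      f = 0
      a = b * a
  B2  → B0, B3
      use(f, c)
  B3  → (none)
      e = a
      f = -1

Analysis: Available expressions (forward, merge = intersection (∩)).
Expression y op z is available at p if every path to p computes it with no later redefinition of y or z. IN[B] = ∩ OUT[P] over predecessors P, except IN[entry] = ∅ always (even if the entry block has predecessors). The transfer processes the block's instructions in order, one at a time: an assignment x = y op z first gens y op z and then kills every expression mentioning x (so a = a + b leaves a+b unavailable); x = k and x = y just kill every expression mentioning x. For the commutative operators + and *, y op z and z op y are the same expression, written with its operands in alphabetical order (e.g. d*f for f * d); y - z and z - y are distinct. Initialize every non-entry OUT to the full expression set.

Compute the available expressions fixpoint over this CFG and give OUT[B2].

Answer: {c-c}

Trace:
Converged values:
  B0:  IN={}  OUT={b+f, c-c}
  B1:  IN={b+f, c-c}  OUT={c-c}
  B2:  IN={c-c}  OUT={c-c}
  B3:  IN={c-c}  OUT={c-c}

Merge at B2: IN[B2] = OUT[B1] = {c-c}
Applying B2's transfer function to that IN value gives OUT[B2] (row B2 above).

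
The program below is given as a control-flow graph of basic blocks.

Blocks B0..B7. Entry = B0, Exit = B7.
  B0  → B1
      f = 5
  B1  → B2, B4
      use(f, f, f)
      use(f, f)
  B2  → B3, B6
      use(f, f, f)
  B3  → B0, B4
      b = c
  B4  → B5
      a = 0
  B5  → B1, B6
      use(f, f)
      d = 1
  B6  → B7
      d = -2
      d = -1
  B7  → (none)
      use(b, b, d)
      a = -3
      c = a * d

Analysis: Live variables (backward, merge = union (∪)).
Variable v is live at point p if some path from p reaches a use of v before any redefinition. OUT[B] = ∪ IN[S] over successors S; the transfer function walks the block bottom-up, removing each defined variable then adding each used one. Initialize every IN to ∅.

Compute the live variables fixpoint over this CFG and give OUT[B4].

Per-block solution:
  B0:   IN={b, c}   OUT={b, c, f}
  B1:   IN={b, c, f}   OUT={b, c, f}
  B2:   IN={b, c, f}   OUT={b, c, f}
  B3:   IN={c, f}   OUT={b, c, f}
  B4:   IN={b, c, f}   OUT={b, c, f}
  B5:   IN={b, c, f}   OUT={b, c, f}
  B6:   IN={b}   OUT={b, d}
  B7:   IN={b, d}   OUT={}

Merge at B4: OUT[B4] = IN[B5] = {b, c, f}

Answer: {b, c, f}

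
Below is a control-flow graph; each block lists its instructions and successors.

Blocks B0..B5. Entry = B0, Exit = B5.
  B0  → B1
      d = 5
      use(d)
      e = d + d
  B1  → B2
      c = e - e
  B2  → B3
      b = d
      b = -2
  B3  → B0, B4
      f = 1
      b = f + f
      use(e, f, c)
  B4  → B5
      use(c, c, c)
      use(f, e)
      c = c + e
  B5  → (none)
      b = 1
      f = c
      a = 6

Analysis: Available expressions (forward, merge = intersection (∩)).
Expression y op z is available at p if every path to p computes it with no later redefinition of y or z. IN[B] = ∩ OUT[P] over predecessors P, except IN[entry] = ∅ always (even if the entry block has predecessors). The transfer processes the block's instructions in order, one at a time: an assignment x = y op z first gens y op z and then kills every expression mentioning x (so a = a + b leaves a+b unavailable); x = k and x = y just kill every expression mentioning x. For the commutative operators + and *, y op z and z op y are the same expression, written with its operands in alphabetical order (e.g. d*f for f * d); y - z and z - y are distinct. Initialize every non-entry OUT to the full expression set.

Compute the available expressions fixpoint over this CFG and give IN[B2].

Answer: {d+d, e-e}

Working:
Converged values:
  B0: | IN={} | OUT={d+d}
  B1: | IN={d+d} | OUT={d+d, e-e}
  B2: | IN={d+d, e-e} | OUT={d+d, e-e}
  B3: | IN={d+d, e-e} | OUT={d+d, e-e, f+f}
  B4: | IN={d+d, e-e, f+f} | OUT={d+d, e-e, f+f}
  B5: | IN={d+d, e-e, f+f} | OUT={d+d, e-e}

Merge at B2: IN[B2] = OUT[B1] = {d+d, e-e}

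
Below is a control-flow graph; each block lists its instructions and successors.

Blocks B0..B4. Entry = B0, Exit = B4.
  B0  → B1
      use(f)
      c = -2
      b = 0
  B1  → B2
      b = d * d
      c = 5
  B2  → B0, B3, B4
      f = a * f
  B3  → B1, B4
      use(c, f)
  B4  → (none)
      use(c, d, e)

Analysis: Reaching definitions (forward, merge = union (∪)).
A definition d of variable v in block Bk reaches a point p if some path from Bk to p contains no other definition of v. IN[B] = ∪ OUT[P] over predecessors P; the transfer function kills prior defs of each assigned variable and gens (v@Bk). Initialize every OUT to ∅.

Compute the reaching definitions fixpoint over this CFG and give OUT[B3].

Answer: {b@B1, c@B1, f@B2}

Derivation:
Fixpoint table:
  B0: | IN={b@B1, c@B1, f@B2} | OUT={b@B0, c@B0, f@B2}
  B1: | IN={b@B0, b@B1, c@B0, c@B1, f@B2} | OUT={b@B1, c@B1, f@B2}
  B2: | IN={b@B1, c@B1, f@B2} | OUT={b@B1, c@B1, f@B2}
  B3: | IN={b@B1, c@B1, f@B2} | OUT={b@B1, c@B1, f@B2}
  B4: | IN={b@B1, c@B1, f@B2} | OUT={b@B1, c@B1, f@B2}

Merge at B3: IN[B3] = OUT[B2] = {b@B1, c@B1, f@B2}
Applying B3's transfer function to that IN value gives OUT[B3] (row B3 above).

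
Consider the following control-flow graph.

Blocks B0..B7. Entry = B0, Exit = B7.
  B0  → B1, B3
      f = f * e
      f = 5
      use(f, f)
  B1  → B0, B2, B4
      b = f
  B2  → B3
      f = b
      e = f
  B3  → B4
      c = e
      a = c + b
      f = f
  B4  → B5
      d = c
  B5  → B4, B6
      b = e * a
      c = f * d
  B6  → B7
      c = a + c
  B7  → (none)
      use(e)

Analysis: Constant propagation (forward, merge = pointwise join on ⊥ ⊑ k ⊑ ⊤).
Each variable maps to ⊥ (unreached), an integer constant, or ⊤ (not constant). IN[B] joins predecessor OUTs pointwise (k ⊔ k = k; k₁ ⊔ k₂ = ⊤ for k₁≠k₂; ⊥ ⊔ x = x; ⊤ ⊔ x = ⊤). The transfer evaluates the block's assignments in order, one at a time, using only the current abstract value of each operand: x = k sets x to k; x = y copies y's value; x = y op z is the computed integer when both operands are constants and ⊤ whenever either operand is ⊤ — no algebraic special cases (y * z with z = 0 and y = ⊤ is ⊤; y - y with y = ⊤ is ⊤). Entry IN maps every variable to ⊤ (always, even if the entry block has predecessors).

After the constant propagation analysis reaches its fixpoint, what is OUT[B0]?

Fixpoint table:
  B0: | IN=(all ⊤) | OUT={f:5; rest ⊤}
  B1: | IN={f:5; rest ⊤} | OUT={b:5, f:5; rest ⊤}
  B2: | IN={b:5, f:5; rest ⊤} | OUT={b:5, e:5, f:5; rest ⊤}
  B3: | IN={f:5; rest ⊤} | OUT={f:5; rest ⊤}
  B4: | IN={f:5; rest ⊤} | OUT={f:5; rest ⊤}
  B5: | IN={f:5; rest ⊤} | OUT={f:5; rest ⊤}
  B6: | IN={f:5; rest ⊤} | OUT={f:5; rest ⊤}
  B7: | IN={f:5; rest ⊤} | OUT={f:5; rest ⊤}

Merge at B0 (entry node, so the boundary value (all ⊤) is joined with the incoming edge(s)): IN[B0] = (all ⊤) ⊔ OUT[B1] = {a: ⊤, b: ⊤, c: ⊤, d: ⊤, e: ⊤, f: ⊤}
Applying B0's transfer function to that IN value gives OUT[B0] (row B0 above).

Answer: {a: ⊤, b: ⊤, c: ⊤, d: ⊤, e: ⊤, f: 5}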